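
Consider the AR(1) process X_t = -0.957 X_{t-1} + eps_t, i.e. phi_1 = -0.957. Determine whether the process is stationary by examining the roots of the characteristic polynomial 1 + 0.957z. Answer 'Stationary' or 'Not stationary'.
\text{Stationary}

The AR(p) characteristic polynomial is P(z) = 1 + 0.957z.
Stationarity requires all roots to lie outside the unit circle, i.e. |z| > 1 for every root.
This is linear in z: 1 + (0.957) z = 0  =>  z = -1/(0.957) = -1.044932,  |z| = 1.044932.
Moduli of all roots: 1.0449.
All moduli strictly greater than 1? Yes.
Verdict: Stationary.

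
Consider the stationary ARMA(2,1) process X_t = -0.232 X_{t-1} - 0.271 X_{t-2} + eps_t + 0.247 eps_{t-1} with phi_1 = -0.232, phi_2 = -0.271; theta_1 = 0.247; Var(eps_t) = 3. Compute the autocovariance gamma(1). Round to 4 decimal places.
\gamma(1) = -0.0105

Multiply the model equation by X_{t-k} and take expectations. With theta_0 = psi_0 = 1 and psi_j the MA(infinity) weights, this gives
  gamma(k) - sum_i phi_i gamma(k-i) = c_k,
  c_k = sigma^2 * sum_{j=k..q} theta_j psi_{j-k}   (c_k = 0 for k > q),
using gamma(-m) = gamma(m).
psi-weights needed (psi_j = theta_j + sum_i phi_i psi_{j-i}):
  psi_1 = theta_1 + phi_1 = 0.247 + (-0.232) = 0.015
Right-hand sides:
  c_0 = sigma^2 (1 + theta_1 psi_1) = 3 * (1 + (0.247)(0.015)) = 3 * 1.003705 = 3.011115
  c_1 = sigma^2 theta_1 = 3 * (0.247) = 0.741
  c_2 = 0
Equations for k = 0, 1, 2 (AR order 2, c_2 = 0):
  (E0) gamma(0) = phi_1 gamma(1) + phi_2 gamma(2) + c_0
  (E1) gamma(1) = phi_1 gamma(0) + phi_2 gamma(1) + c_1
  (E2) gamma(2) = phi_1 gamma(1) + phi_2 gamma(0)
From (E1): gamma(1) = A gamma(0) + B with
  A = phi_1 / (1 - phi_2) = -0.232 / 1.271 = -0.182533,   B = c_1 / (1 - phi_2) = 0.741 / 1.271 = 0.583006.
Insert (E2) into (E0): gamma(0) (1 - phi_2^2) = phi_1 (1 + phi_2) gamma(1) + c_0.
  phi_1 (1 + phi_2) = (-0.232)(0.729) = -0.169128,   1 - phi_2^2 = 0.926559.
Replace gamma(1) by A gamma(0) + B and collect gamma(0):
  gamma(0) [0.926559 - (-0.169128)(-0.182533)] = (-0.169128)(0.583006) + 3.011115
  gamma(0) * 0.895687 = 2.912512
  gamma(0) = 2.912512 / 0.895687 = 3.251706.
  gamma(1) = A gamma(0) + B = (-0.182533)(3.251706) + (0.583006) = -0.01054.
Therefore gamma(1) = -0.0105 (to 4 decimal places).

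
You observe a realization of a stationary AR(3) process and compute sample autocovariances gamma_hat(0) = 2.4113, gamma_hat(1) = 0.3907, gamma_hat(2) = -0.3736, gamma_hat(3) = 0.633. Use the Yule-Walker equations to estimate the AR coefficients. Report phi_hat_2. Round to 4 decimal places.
\hat\phi_{2} = -0.2520

The Yule-Walker equations for an AR(p) process read, in matrix form,
  Gamma_p phi = r_p,   with   (Gamma_p)_{ij} = gamma(|i - j|),
                       (r_p)_i = gamma(i),   i,j = 1..p.
Substitute the sample gammas (Toeplitz matrix and right-hand side of size 3):
  Gamma_p = [[2.4113, 0.3907, -0.3736], [0.3907, 2.4113, 0.3907], [-0.3736, 0.3907, 2.4113]]
  r_p     = [0.3907, -0.3736, 0.633]
Written out (R1..R3):
  (R1) 2.4113 phi_1 + 0.3907 phi_2 - 0.3736 phi_3 = 0.3907
  (R2) 0.3907 phi_1 + 2.4113 phi_2 + 0.3907 phi_3 = -0.3736
  (R3) -0.3736 phi_1 + 0.3907 phi_2 + 2.4113 phi_3 = 0.633
Gaussian elimination:
  R2 <- R2 - (0.3907/2.4113) R1 = R2 - (0.162029) R1:  2.347995 phi_2 + 0.451234 phi_3 = -0.436905
  R3 <- R3 - (-0.3736/2.4113) R1 = R3 - (-0.154937) R1:  0.451234 phi_2 + 2.353415 phi_3 = 0.693534
  R3 <- R3 - (0.451234/2.347995) R2 = R3 - (0.192178) R2:  2.266698 phi_3 = 0.777498
Back-substitution:
  phi_hat_3 = 0.777498 / 2.266698 = 0.343009
  phi_hat_2 = (-0.436905 - (0.451234)(0.343009)) / 2.347995 = -0.251994
  phi_hat_1 = (0.3907 - (0.3907)(-0.251994) - (-0.3736)(0.343009)) / 2.4113 = 0.256004
So phi_hat = [0.2560, -0.2520, 0.3430].
Therefore phi_hat_2 = -0.2520.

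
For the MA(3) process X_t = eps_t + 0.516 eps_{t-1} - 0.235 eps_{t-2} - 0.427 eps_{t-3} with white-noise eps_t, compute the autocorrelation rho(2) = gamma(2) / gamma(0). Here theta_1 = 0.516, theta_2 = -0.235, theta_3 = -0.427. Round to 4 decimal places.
\rho(2) = -0.3028

For an MA(q) process with theta_0 = 1, the autocovariance is
  gamma(k) = sigma^2 * sum_{i=0..q-k} theta_i * theta_{i+k},
and rho(k) = gamma(k) / gamma(0). Sigma^2 cancels.
  numerator   = (1)*(-0.235) + (0.516)*(-0.427) = -0.455332.
  denominator = (1)^2 + (0.516)^2 + (-0.235)^2 + (-0.427)^2 = 1.50381.
  rho(2) = -0.455332 / 1.50381 = -0.3028.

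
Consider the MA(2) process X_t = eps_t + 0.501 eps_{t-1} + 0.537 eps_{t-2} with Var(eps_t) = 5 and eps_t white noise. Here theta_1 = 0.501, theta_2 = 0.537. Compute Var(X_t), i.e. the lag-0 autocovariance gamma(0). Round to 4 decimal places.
\gamma(0) = 7.6969

For an MA(q) process X_t = eps_t + sum_i theta_i eps_{t-i} with
Var(eps_t) = sigma^2, the variance is
  gamma(0) = sigma^2 * (1 + sum_i theta_i^2).
  sum_i theta_i^2 = (0.501)^2 + (0.537)^2 = 0.251001 + 0.288369 = 0.53937.
  gamma(0) = 5 * (1 + 0.53937) = 5 * 1.53937 = 7.69685, which rounds to 7.6969.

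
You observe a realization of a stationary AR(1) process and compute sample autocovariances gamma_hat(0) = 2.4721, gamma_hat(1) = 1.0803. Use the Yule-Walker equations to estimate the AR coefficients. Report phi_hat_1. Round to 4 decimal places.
\hat\phi_{1} = 0.4370

The Yule-Walker equations for an AR(p) process read, in matrix form,
  Gamma_p phi = r_p,   with   (Gamma_p)_{ij} = gamma(|i - j|),
                       (r_p)_i = gamma(i),   i,j = 1..p.
Substitute the sample gammas (Toeplitz matrix and right-hand side of size 1):
  Gamma_p = [[2.4721]]
  r_p     = [1.0803]
With p = 1 this is the single equation gamma(0) phi_1 = gamma(1):
  phi_hat_1 = gamma(1) / gamma(0) = 1.0803 / 2.4721 = 0.4370.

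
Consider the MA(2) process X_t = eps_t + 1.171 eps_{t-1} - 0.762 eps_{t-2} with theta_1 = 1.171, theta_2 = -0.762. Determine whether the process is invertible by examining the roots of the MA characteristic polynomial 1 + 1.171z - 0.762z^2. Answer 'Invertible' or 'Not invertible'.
\text{Not invertible}

The MA(q) characteristic polynomial is P(z) = 1 + 1.171z - 0.762z^2.
Invertibility requires all roots to lie outside the unit circle, i.e. |z| > 1 for every root.
Set 1 + (1.171) z + (-0.762) z^2 = 0, i.e. a z^2 + b z + c = 0 with a = -0.762, b = 1.171, c = 1.
Discriminant D = b^2 - 4ac = (1.171)^2 - 4*(-0.762)*1 = 1.371241 - (-3.048) = 4.419241.
D >= 0, so the roots are real: z = (-b +/- sqrt(D)) / (2a) = (-1.171 +/- 2.102199) / (-1.524).
  z_1 = (-1.171 + 2.102199) / (-1.524) = -0.611,   |z_1| = 0.611.
  z_2 = (-1.171 - 2.102199) / (-1.524) = 2.1478,   |z_2| = 2.1478.
Moduli of all roots: 0.6110, 2.1478.
All moduli strictly greater than 1? No.
Verdict: Not invertible.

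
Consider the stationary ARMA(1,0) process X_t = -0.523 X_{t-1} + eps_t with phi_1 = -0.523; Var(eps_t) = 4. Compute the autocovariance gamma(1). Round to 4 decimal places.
\gamma(1) = -2.8797

Multiply the model equation by X_{t-k} and take expectations. With theta_0 = psi_0 = 1 and psi_j the MA(infinity) weights, this gives
  gamma(k) - sum_i phi_i gamma(k-i) = c_k,
  c_k = sigma^2 * sum_{j=k..q} theta_j psi_{j-k}   (c_k = 0 for k > q),
using gamma(-m) = gamma(m).
Pure AR (q = 0): c_0 = sigma^2 = 4, c_k = 0 for k >= 1.
Equations for k = 0 and k = 1 (AR order 1):
  gamma(0) = phi_1 gamma(1) + c_0
  gamma(1) = phi_1 gamma(0) + c_1
Substituting the second into the first: gamma(0) (1 - phi_1^2) = c_0 + phi_1 c_1, so
  gamma(0) = c_0 / (1 - phi_1^2) = 4 / (1 - (-0.523)^2) = 4 / 0.726471 = 5.50607.
  gamma(1) = phi_1 gamma(0) = (-0.523)(5.50607) = -2.879674.
Therefore gamma(1) = -2.8797 (to 4 decimal places).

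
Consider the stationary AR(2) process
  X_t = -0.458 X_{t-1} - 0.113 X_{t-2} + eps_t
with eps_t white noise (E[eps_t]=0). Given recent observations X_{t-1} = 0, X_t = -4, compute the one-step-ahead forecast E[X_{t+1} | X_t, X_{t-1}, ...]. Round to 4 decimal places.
E[X_{t+1} \mid \mathcal F_t] = 1.8320

For an AR(p) model X_t = c + sum_i phi_i X_{t-i} + eps_t, the
one-step-ahead conditional mean is
  E[X_{t+1} | X_t, ...] = c + sum_i phi_i X_{t+1-i}.
Substitute known values:
  E[X_{t+1} | ...] = (-0.458) * (-4) + (-0.113) * (0)
                   = 1.8320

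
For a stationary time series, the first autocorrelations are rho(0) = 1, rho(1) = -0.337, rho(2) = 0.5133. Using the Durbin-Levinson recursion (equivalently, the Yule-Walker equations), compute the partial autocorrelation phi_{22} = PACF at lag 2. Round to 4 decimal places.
\phi_{22} = 0.4509

The PACF at lag k is phi_{kk}, the last component of the solution
to the Yule-Walker system G_k phi = r_k where
  (G_k)_{ij} = rho(|i - j|), (r_k)_i = rho(i), i,j = 1..k.
Equivalently, Durbin-Levinson gives phi_{kk} iteratively:
  phi_{11} = rho(1)
  phi_{kk} = [rho(k) - sum_{j=1..k-1} phi_{k-1,j} rho(k-j)]
            / [1 - sum_{j=1..k-1} phi_{k-1,j} rho(j)],
  phi_{k,j} = phi_{k-1,j} - phi_{kk} phi_{k-1,k-j},  j = 1..k-1.
Step k = 1:
  phi_11 = rho(1) = -0.337.
Step k = 2:
  phi_22 = [rho(2) - phi_11 rho(1)] / [1 - phi_11 rho(1)] = [0.5133 - (-0.337)(-0.337)] / [1 - (-0.337)(-0.337)]
         = 0.399731 / 0.886431 = 0.4509.
Therefore phi_{22} = 0.4509.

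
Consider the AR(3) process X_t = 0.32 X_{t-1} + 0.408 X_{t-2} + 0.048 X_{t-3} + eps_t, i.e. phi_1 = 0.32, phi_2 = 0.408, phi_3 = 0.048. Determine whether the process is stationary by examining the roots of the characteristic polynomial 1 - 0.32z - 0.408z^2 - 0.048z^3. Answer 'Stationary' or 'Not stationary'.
\text{Stationary}

The AR(p) characteristic polynomial is P(z) = 1 - 0.32z - 0.408z^2 - 0.048z^3.
Stationarity requires all roots to lie outside the unit circle, i.e. |z| > 1 for every root.
Degree 3: look for a simple real root z0 first, then factor out (1 - z/z0) and solve the remaining quadratic.
Testing z0 = -2.5: P(-2.5) = 1 + (-0.32)(-2.5) + (-0.408)(-2.5)^2 + (-0.048)(-2.5)^3
  = 1 + (0.8) + (-2.55) + (0.75) = 0.  So z_0 = -2.5 is a root, |z_0| = 2.5.
Divide out the factor (1 + 0.4 z) = (1 - z/z0) (since 1/z0 = -0.4):
  P(z) = (1 + 0.4 z)(1 + (-0.72) z + (-0.12) z^2)
  [check: z-coef -0.72 - (-0.4) = -0.32; z^2-coef -0.12 - (-0.4)(-0.72) = -0.408; z^3-coef -(-0.4)(-0.12) = -0.048.]
Remaining roots from the quadratic factor 1 + (-0.72) z + (-0.12) z^2:
  Set 1 + (-0.72) z + (-0.12) z^2 = 0, i.e. a z^2 + b z + c = 0 with a = -0.12, b = -0.72, c = 1.
  Discriminant D = b^2 - 4ac = (-0.72)^2 - 4*(-0.12)*1 = 0.5184 - (-0.48) = 0.9984.
  D >= 0, so the roots are real: z = (-b +/- sqrt(D)) / (2a) = (0.72 +/- 0.9992) / (-0.24).
    z_1 = (0.72 + 0.9992) / (-0.24) = -7.1633,   |z_1| = 7.1633.
    z_2 = (0.72 - 0.9992) / (-0.24) = 1.1633,   |z_2| = 1.1633.
Moduli of all roots: 2.5000, 7.1633, 1.1633.
All moduli strictly greater than 1? Yes.
Verdict: Stationary.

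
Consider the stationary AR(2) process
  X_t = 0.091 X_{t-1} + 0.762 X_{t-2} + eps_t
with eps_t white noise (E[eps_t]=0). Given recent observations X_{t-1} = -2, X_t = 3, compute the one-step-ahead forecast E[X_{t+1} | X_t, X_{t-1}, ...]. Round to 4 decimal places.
E[X_{t+1} \mid \mathcal F_t] = -1.2510

For an AR(p) model X_t = c + sum_i phi_i X_{t-i} + eps_t, the
one-step-ahead conditional mean is
  E[X_{t+1} | X_t, ...] = c + sum_i phi_i X_{t+1-i}.
Substitute known values:
  E[X_{t+1} | ...] = (0.091) * (3) + (0.762) * (-2)
                   = -1.2510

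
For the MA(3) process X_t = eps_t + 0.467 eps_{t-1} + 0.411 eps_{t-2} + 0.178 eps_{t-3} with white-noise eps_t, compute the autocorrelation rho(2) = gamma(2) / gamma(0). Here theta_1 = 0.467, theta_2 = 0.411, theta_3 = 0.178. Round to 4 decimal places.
\rho(2) = 0.3483

For an MA(q) process with theta_0 = 1, the autocovariance is
  gamma(k) = sigma^2 * sum_{i=0..q-k} theta_i * theta_{i+k},
and rho(k) = gamma(k) / gamma(0). Sigma^2 cancels.
  numerator   = (1)*(0.411) + (0.467)*(0.178) = 0.494126.
  denominator = (1)^2 + (0.467)^2 + (0.411)^2 + (0.178)^2 = 1.418694.
  rho(2) = 0.494126 / 1.418694 = 0.3483.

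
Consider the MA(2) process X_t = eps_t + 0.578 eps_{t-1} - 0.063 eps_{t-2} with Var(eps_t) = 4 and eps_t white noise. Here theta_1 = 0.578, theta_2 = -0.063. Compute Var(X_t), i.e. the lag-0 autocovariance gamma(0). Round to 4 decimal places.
\gamma(0) = 5.3522

For an MA(q) process X_t = eps_t + sum_i theta_i eps_{t-i} with
Var(eps_t) = sigma^2, the variance is
  gamma(0) = sigma^2 * (1 + sum_i theta_i^2).
  sum_i theta_i^2 = (0.578)^2 + (-0.063)^2 = 0.334084 + 0.003969 = 0.338053.
  gamma(0) = 4 * (1 + 0.338053) = 4 * 1.338053 = 5.352212, which rounds to 5.3522.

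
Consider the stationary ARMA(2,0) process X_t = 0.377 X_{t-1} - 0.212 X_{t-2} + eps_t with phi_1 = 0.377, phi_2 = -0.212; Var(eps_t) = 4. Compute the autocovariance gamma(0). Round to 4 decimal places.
\gamma(0) = 4.6369

Multiply the model equation by X_{t-k} and take expectations. With theta_0 = psi_0 = 1 and psi_j the MA(infinity) weights, this gives
  gamma(k) - sum_i phi_i gamma(k-i) = c_k,
  c_k = sigma^2 * sum_{j=k..q} theta_j psi_{j-k}   (c_k = 0 for k > q),
using gamma(-m) = gamma(m).
Pure AR (q = 0): c_0 = sigma^2 = 4, c_k = 0 for k >= 1.
Equations for k = 0, 1, 2 (AR order 2, c_2 = 0):
  (E0) gamma(0) = phi_1 gamma(1) + phi_2 gamma(2) + c_0
  (E1) gamma(1) = phi_1 gamma(0) + phi_2 gamma(1) + c_1
  (E2) gamma(2) = phi_1 gamma(1) + phi_2 gamma(0)
From (E1): gamma(1) = A gamma(0) + B with
  A = phi_1 / (1 - phi_2) = 0.377 / 1.212 = 0.311056,   B = c_1 / (1 - phi_2) = 0 / 1.212 = 0.
Insert (E2) into (E0): gamma(0) (1 - phi_2^2) = phi_1 (1 + phi_2) gamma(1) + c_0.
  phi_1 (1 + phi_2) = (0.377)(0.788) = 0.297076,   1 - phi_2^2 = 0.955056.
Replace gamma(1) by A gamma(0) + B and collect gamma(0):
  gamma(0) [0.955056 - (0.297076)(0.311056)] = c_0 = 4
  gamma(0) * 0.862649 = 4
  gamma(0) = 4 / 0.862649 = 4.636882.
Therefore gamma(0) = 4.6369 (to 4 decimal places).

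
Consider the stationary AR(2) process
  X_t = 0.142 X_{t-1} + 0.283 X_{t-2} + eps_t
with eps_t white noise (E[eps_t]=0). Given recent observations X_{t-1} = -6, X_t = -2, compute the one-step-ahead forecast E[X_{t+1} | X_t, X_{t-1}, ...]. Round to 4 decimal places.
E[X_{t+1} \mid \mathcal F_t] = -1.9820

For an AR(p) model X_t = c + sum_i phi_i X_{t-i} + eps_t, the
one-step-ahead conditional mean is
  E[X_{t+1} | X_t, ...] = c + sum_i phi_i X_{t+1-i}.
Substitute known values:
  E[X_{t+1} | ...] = (0.142) * (-2) + (0.283) * (-6)
                   = -1.9820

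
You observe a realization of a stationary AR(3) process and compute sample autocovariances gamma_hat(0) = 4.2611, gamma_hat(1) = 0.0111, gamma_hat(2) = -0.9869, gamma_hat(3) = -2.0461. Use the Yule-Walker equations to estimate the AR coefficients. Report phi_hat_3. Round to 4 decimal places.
\hat\phi_{3} = -0.5060

The Yule-Walker equations for an AR(p) process read, in matrix form,
  Gamma_p phi = r_p,   with   (Gamma_p)_{ij} = gamma(|i - j|),
                       (r_p)_i = gamma(i),   i,j = 1..p.
Substitute the sample gammas (Toeplitz matrix and right-hand side of size 3):
  Gamma_p = [[4.2611, 0.0111, -0.9869], [0.0111, 4.2611, 0.0111], [-0.9869, 0.0111, 4.2611]]
  r_p     = [0.0111, -0.9869, -2.0461]
Written out (R1..R3):
  (R1) 4.2611 phi_1 + 0.0111 phi_2 - 0.9869 phi_3 = 0.0111
  (R2) 0.0111 phi_1 + 4.2611 phi_2 + 0.0111 phi_3 = -0.9869
  (R3) -0.9869 phi_1 + 0.0111 phi_2 + 4.2611 phi_3 = -2.0461
Gaussian elimination:
  R2 <- R2 - (0.0111/4.2611) R1 = R2 - (0.002605) R1:  4.261071 phi_2 + 0.013671 phi_3 = -0.986929
  R3 <- R3 - (-0.9869/4.2611) R1 = R3 - (-0.231607) R1:  0.013671 phi_2 + 4.032527 phi_3 = -2.043529
  R3 <- R3 - (0.013671/4.261071) R2 = R3 - (0.003208) R2:  4.032483 phi_3 = -2.040363
Back-substitution:
  phi_hat_3 = -2.040363 / 4.032483 = -0.505982
  phi_hat_2 = (-0.986929 - (0.013671)(-0.505982)) / 4.261071 = -0.229992
  phi_hat_1 = (0.0111 - (0.0111)(-0.229992) - (-0.9869)(-0.505982)) / 4.2611 = -0.113985
So phi_hat = [-0.1140, -0.2300, -0.5060].
Therefore phi_hat_3 = -0.5060.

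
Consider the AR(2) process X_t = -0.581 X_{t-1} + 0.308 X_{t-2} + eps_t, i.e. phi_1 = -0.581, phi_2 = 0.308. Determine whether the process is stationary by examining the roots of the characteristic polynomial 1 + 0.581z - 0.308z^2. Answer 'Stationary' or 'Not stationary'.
\text{Stationary}

The AR(p) characteristic polynomial is P(z) = 1 + 0.581z - 0.308z^2.
Stationarity requires all roots to lie outside the unit circle, i.e. |z| > 1 for every root.
Set 1 + (0.581) z + (-0.308) z^2 = 0, i.e. a z^2 + b z + c = 0 with a = -0.308, b = 0.581, c = 1.
Discriminant D = b^2 - 4ac = (0.581)^2 - 4*(-0.308)*1 = 0.337561 - (-1.232) = 1.569561.
D >= 0, so the roots are real: z = (-b +/- sqrt(D)) / (2a) = (-0.581 +/- 1.252821) / (-0.616).
  z_1 = (-0.581 + 1.252821) / (-0.616) = -1.0906,   |z_1| = 1.0906.
  z_2 = (-0.581 - 1.252821) / (-0.616) = 2.977,   |z_2| = 2.977.
Moduli of all roots: 1.0906, 2.9770.
All moduli strictly greater than 1? Yes.
Verdict: Stationary.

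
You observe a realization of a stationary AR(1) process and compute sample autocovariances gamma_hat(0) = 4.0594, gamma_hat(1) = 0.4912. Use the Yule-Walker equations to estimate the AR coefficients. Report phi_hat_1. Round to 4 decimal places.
\hat\phi_{1} = 0.1210

The Yule-Walker equations for an AR(p) process read, in matrix form,
  Gamma_p phi = r_p,   with   (Gamma_p)_{ij} = gamma(|i - j|),
                       (r_p)_i = gamma(i),   i,j = 1..p.
Substitute the sample gammas (Toeplitz matrix and right-hand side of size 1):
  Gamma_p = [[4.0594]]
  r_p     = [0.4912]
With p = 1 this is the single equation gamma(0) phi_1 = gamma(1):
  phi_hat_1 = gamma(1) / gamma(0) = 0.4912 / 4.0594 = 0.1210.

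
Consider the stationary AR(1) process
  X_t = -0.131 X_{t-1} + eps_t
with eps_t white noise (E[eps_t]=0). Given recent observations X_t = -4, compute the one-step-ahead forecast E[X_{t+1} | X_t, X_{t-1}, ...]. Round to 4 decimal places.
E[X_{t+1} \mid \mathcal F_t] = 0.5240

For an AR(p) model X_t = c + sum_i phi_i X_{t-i} + eps_t, the
one-step-ahead conditional mean is
  E[X_{t+1} | X_t, ...] = c + sum_i phi_i X_{t+1-i}.
Substitute known values:
  E[X_{t+1} | ...] = (-0.131) * (-4)
                   = 0.5240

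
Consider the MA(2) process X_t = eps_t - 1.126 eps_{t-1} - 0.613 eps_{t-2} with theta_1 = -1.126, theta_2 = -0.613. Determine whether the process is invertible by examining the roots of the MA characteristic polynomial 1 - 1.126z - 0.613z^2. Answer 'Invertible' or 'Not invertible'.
\text{Not invertible}

The MA(q) characteristic polynomial is P(z) = 1 - 1.126z - 0.613z^2.
Invertibility requires all roots to lie outside the unit circle, i.e. |z| > 1 for every root.
Set 1 + (-1.126) z + (-0.613) z^2 = 0, i.e. a z^2 + b z + c = 0 with a = -0.613, b = -1.126, c = 1.
Discriminant D = b^2 - 4ac = (-1.126)^2 - 4*(-0.613)*1 = 1.267876 - (-2.452) = 3.719876.
D >= 0, so the roots are real: z = (-b +/- sqrt(D)) / (2a) = (1.126 +/- 1.928698) / (-1.226).
  z_1 = (1.126 + 1.928698) / (-1.226) = -2.4916,   |z_1| = 2.4916.
  z_2 = (1.126 - 1.928698) / (-1.226) = 0.6547,   |z_2| = 0.6547.
Moduli of all roots: 2.4916, 0.6547.
All moduli strictly greater than 1? No.
Verdict: Not invertible.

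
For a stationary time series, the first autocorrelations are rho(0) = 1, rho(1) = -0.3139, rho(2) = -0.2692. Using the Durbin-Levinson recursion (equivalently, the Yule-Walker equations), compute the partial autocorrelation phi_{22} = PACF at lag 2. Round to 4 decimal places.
\phi_{22} = -0.4079

The PACF at lag k is phi_{kk}, the last component of the solution
to the Yule-Walker system G_k phi = r_k where
  (G_k)_{ij} = rho(|i - j|), (r_k)_i = rho(i), i,j = 1..k.
Equivalently, Durbin-Levinson gives phi_{kk} iteratively:
  phi_{11} = rho(1)
  phi_{kk} = [rho(k) - sum_{j=1..k-1} phi_{k-1,j} rho(k-j)]
            / [1 - sum_{j=1..k-1} phi_{k-1,j} rho(j)],
  phi_{k,j} = phi_{k-1,j} - phi_{kk} phi_{k-1,k-j},  j = 1..k-1.
Step k = 1:
  phi_11 = rho(1) = -0.3139.
Step k = 2:
  phi_22 = [rho(2) - phi_11 rho(1)] / [1 - phi_11 rho(1)] = [-0.2692 - (-0.3139)(-0.3139)] / [1 - (-0.3139)(-0.3139)]
         = -0.36773321 / 0.90146679 = -0.4079.
Therefore phi_{22} = -0.4079.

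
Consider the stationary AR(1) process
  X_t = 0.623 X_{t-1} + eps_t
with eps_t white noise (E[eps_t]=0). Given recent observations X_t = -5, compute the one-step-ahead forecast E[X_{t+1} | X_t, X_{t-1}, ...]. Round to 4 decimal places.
E[X_{t+1} \mid \mathcal F_t] = -3.1150

For an AR(p) model X_t = c + sum_i phi_i X_{t-i} + eps_t, the
one-step-ahead conditional mean is
  E[X_{t+1} | X_t, ...] = c + sum_i phi_i X_{t+1-i}.
Substitute known values:
  E[X_{t+1} | ...] = (0.623) * (-5)
                   = -3.1150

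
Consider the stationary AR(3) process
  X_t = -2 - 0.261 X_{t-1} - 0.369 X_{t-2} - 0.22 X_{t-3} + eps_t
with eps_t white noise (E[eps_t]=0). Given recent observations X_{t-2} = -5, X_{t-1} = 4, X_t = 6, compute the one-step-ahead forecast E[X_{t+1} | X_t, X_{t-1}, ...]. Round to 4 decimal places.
E[X_{t+1} \mid \mathcal F_t] = -3.9420

For an AR(p) model X_t = c + sum_i phi_i X_{t-i} + eps_t, the
one-step-ahead conditional mean is
  E[X_{t+1} | X_t, ...] = c + sum_i phi_i X_{t+1-i}.
Substitute known values:
  E[X_{t+1} | ...] = -2 + (-0.261) * (6) + (-0.369) * (4) + (-0.22) * (-5)
                   = -3.9420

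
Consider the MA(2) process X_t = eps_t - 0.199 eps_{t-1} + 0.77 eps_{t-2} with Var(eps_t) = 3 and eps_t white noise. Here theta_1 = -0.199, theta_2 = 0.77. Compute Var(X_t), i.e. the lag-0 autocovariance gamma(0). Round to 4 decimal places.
\gamma(0) = 4.8975

For an MA(q) process X_t = eps_t + sum_i theta_i eps_{t-i} with
Var(eps_t) = sigma^2, the variance is
  gamma(0) = sigma^2 * (1 + sum_i theta_i^2).
  sum_i theta_i^2 = (-0.199)^2 + (0.77)^2 = 0.039601 + 0.5929 = 0.632501.
  gamma(0) = 3 * (1 + 0.632501) = 3 * 1.632501 = 4.897503, which rounds to 4.8975.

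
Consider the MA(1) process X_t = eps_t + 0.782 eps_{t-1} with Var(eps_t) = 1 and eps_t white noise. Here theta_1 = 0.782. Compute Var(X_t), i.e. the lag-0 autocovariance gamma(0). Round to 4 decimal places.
\gamma(0) = 1.6115

For an MA(q) process X_t = eps_t + sum_i theta_i eps_{t-i} with
Var(eps_t) = sigma^2, the variance is
  gamma(0) = sigma^2 * (1 + sum_i theta_i^2).
  sum_i theta_i^2 = (0.782)^2 = 0.611524.
  gamma(0) = 1 * (1 + 0.611524) = 1 * 1.611524 = 1.611524, which rounds to 1.6115.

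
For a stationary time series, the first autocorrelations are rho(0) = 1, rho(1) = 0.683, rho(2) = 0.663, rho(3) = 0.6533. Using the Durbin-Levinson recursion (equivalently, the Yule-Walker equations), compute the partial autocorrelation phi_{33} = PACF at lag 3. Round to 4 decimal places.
\phi_{33} = 0.2509

The PACF at lag k is phi_{kk}, the last component of the solution
to the Yule-Walker system G_k phi = r_k where
  (G_k)_{ij} = rho(|i - j|), (r_k)_i = rho(i), i,j = 1..k.
Equivalently, Durbin-Levinson gives phi_{kk} iteratively:
  phi_{11} = rho(1)
  phi_{kk} = [rho(k) - sum_{j=1..k-1} phi_{k-1,j} rho(k-j)]
            / [1 - sum_{j=1..k-1} phi_{k-1,j} rho(j)],
  phi_{k,j} = phi_{k-1,j} - phi_{kk} phi_{k-1,k-j},  j = 1..k-1.
Step k = 1:
  phi_11 = rho(1) = 0.683.
Step k = 2:
  phi_22 = [rho(2) - phi_11 rho(1)] / [1 - phi_11 rho(1)] = [0.663 - (0.683)(0.683)] / [1 - (0.683)(0.683)]
         = 0.196511 / 0.533511 = 0.368335.
  Update: phi_21 = phi_11 - phi_22 phi_11 = 0.683 - (0.368335)(0.683) = 0.431427.
Step k = 3:
  phi_33 = [rho(3) - phi_21 rho(2) - phi_22 rho(1)] / [1 - phi_21 rho(1) - phi_22 rho(2)]
    numerator   = 0.6533 - (0.431427)(0.663) - (0.368335)(0.683) = 0.11569087
    denominator = 1 - (0.431427)(0.683) - (0.368335)(0.663) = 0.46112904
  phi_33 = 0.11569087 / 0.46112904 = 0.2509.
Therefore phi_{33} = 0.2509.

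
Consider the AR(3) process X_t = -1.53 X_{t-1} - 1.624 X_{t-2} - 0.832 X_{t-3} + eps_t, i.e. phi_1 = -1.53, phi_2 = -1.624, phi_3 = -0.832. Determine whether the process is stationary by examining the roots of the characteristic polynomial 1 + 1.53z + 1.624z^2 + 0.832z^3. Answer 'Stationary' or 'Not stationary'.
\text{Not stationary}

The AR(p) characteristic polynomial is P(z) = 1 + 1.53z + 1.624z^2 + 0.832z^3.
Stationarity requires all roots to lie outside the unit circle, i.e. |z| > 1 for every root.
Degree 3: look for a simple real root z0 first, then factor out (1 - z/z0) and solve the remaining quadratic.
Testing z0 = -1.25: P(-1.25) = 1 + (1.53)(-1.25) + (1.624)(-1.25)^2 + (0.832)(-1.25)^3
  = 1 + (-1.9125) + (2.5375) + (-1.625) = 0.  So z_0 = -1.25 is a root, |z_0| = 1.25.
Divide out the factor (1 + 0.8 z) = (1 - z/z0) (since 1/z0 = -0.8):
  P(z) = (1 + 0.8 z)(1 + (0.73) z + (1.04) z^2)
  [check: z-coef 0.73 - (-0.8) = 1.53; z^2-coef 1.04 - (-0.8)(0.73) = 1.624; z^3-coef -(-0.8)(1.04) = 0.832.]
Remaining roots from the quadratic factor 1 + (0.73) z + (1.04) z^2:
  Set 1 + (0.73) z + (1.04) z^2 = 0, i.e. a z^2 + b z + c = 0 with a = 1.04, b = 0.73, c = 1.
  Discriminant D = b^2 - 4ac = (0.73)^2 - 4*(1.04)*1 = 0.5329 - (4.16) = -3.6271.
  D < 0, so the roots are the complex-conjugate pair z = (-b +/- i sqrt(-D)) / (2a) = -0.351 +/- 0.9156i.
  For a conjugate pair |z|^2 = z * conj(z) = (product of roots) = c/a = 1/(1.04) = 0.961538, so |z| = sqrt(0.961538) = 0.9806 for both roots.
Moduli of all roots: 1.2500, 0.9806, 0.9806.
All moduli strictly greater than 1? No.
Verdict: Not stationary.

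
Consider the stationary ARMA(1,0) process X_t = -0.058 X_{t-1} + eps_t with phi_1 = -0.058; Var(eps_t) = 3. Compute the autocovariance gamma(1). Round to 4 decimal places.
\gamma(1) = -0.1746

Multiply the model equation by X_{t-k} and take expectations. With theta_0 = psi_0 = 1 and psi_j the MA(infinity) weights, this gives
  gamma(k) - sum_i phi_i gamma(k-i) = c_k,
  c_k = sigma^2 * sum_{j=k..q} theta_j psi_{j-k}   (c_k = 0 for k > q),
using gamma(-m) = gamma(m).
Pure AR (q = 0): c_0 = sigma^2 = 3, c_k = 0 for k >= 1.
Equations for k = 0 and k = 1 (AR order 1):
  gamma(0) = phi_1 gamma(1) + c_0
  gamma(1) = phi_1 gamma(0) + c_1
Substituting the second into the first: gamma(0) (1 - phi_1^2) = c_0 + phi_1 c_1, so
  gamma(0) = c_0 / (1 - phi_1^2) = 3 / (1 - (-0.058)^2) = 3 / 0.996636 = 3.010126.
  gamma(1) = phi_1 gamma(0) = (-0.058)(3.010126) = -0.174587.
Therefore gamma(1) = -0.1746 (to 4 decimal places).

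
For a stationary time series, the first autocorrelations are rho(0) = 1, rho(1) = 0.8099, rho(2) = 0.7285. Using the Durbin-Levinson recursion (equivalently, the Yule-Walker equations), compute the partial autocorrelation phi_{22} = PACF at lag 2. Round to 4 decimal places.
\phi_{22} = 0.2109

The PACF at lag k is phi_{kk}, the last component of the solution
to the Yule-Walker system G_k phi = r_k where
  (G_k)_{ij} = rho(|i - j|), (r_k)_i = rho(i), i,j = 1..k.
Equivalently, Durbin-Levinson gives phi_{kk} iteratively:
  phi_{11} = rho(1)
  phi_{kk} = [rho(k) - sum_{j=1..k-1} phi_{k-1,j} rho(k-j)]
            / [1 - sum_{j=1..k-1} phi_{k-1,j} rho(j)],
  phi_{k,j} = phi_{k-1,j} - phi_{kk} phi_{k-1,k-j},  j = 1..k-1.
Step k = 1:
  phi_11 = rho(1) = 0.8099.
Step k = 2:
  phi_22 = [rho(2) - phi_11 rho(1)] / [1 - phi_11 rho(1)] = [0.7285 - (0.8099)(0.8099)] / [1 - (0.8099)(0.8099)]
         = 0.07256199 / 0.34406199 = 0.2109.
Therefore phi_{22} = 0.2109.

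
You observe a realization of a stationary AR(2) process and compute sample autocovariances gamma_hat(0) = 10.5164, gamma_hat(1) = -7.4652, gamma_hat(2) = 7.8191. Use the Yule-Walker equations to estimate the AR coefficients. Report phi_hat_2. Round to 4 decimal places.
\hat\phi_{2} = 0.4830

The Yule-Walker equations for an AR(p) process read, in matrix form,
  Gamma_p phi = r_p,   with   (Gamma_p)_{ij} = gamma(|i - j|),
                       (r_p)_i = gamma(i),   i,j = 1..p.
Substitute the sample gammas (Toeplitz matrix and right-hand side of size 2):
  Gamma_p = [[10.5164, -7.4652], [-7.4652, 10.5164]]
  r_p     = [-7.4652, 7.8191]
Written out:
  10.5164 phi_1 - 7.4652 phi_2 = -7.4652
  -7.4652 phi_1 + 10.5164 phi_2 = 7.8191
Solve by Cramer's rule:
  det = gamma(0)^2 - gamma(1)^2 = (10.5164)^2 - (-7.4652)^2 = 110.59466896 - 55.72921104 = 54.86545792
  phi_hat_1 = [gamma(1) gamma(0) - gamma(1) gamma(2)] / det = [(-7.4652)(10.5164) - (-7.4652)(7.8191)] / 54.86545792 = -20.13588396 / 54.86545792 = -0.367
  phi_hat_2 = [gamma(0) gamma(2) - gamma(1)^2] / det = [(10.5164)(7.8191) - (-7.4652)^2] / 54.86545792 = 26.4995722 / 54.86545792 = 0.483
So phi_hat = [-0.3670, 0.4830].
Therefore phi_hat_2 = 0.4830.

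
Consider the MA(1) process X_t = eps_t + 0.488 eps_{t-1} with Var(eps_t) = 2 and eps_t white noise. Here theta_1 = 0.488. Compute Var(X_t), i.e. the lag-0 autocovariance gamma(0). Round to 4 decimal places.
\gamma(0) = 2.4763

For an MA(q) process X_t = eps_t + sum_i theta_i eps_{t-i} with
Var(eps_t) = sigma^2, the variance is
  gamma(0) = sigma^2 * (1 + sum_i theta_i^2).
  sum_i theta_i^2 = (0.488)^2 = 0.238144.
  gamma(0) = 2 * (1 + 0.238144) = 2 * 1.238144 = 2.476288, which rounds to 2.4763.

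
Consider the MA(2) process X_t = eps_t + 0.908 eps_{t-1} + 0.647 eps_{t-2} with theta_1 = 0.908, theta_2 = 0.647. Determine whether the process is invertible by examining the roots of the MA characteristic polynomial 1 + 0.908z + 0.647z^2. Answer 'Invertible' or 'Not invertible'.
\text{Invertible}

The MA(q) characteristic polynomial is P(z) = 1 + 0.908z + 0.647z^2.
Invertibility requires all roots to lie outside the unit circle, i.e. |z| > 1 for every root.
Set 1 + (0.908) z + (0.647) z^2 = 0, i.e. a z^2 + b z + c = 0 with a = 0.647, b = 0.908, c = 1.
Discriminant D = b^2 - 4ac = (0.908)^2 - 4*(0.647)*1 = 0.824464 - (2.588) = -1.763536.
D < 0, so the roots are the complex-conjugate pair z = (-b +/- i sqrt(-D)) / (2a) = -0.7017 +/- 1.0263i.
For a conjugate pair |z|^2 = z * conj(z) = (product of roots) = c/a = 1/(0.647) = 1.545595, so |z| = sqrt(1.545595) = 1.2432 for both roots.
Moduli of all roots: 1.2432, 1.2432.
All moduli strictly greater than 1? Yes.
Verdict: Invertible.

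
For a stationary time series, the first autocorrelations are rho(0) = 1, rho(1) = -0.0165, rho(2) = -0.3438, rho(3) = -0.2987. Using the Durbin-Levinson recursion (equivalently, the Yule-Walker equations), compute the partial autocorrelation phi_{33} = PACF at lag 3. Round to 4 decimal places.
\phi_{33} = -0.3540

The PACF at lag k is phi_{kk}, the last component of the solution
to the Yule-Walker system G_k phi = r_k where
  (G_k)_{ij} = rho(|i - j|), (r_k)_i = rho(i), i,j = 1..k.
Equivalently, Durbin-Levinson gives phi_{kk} iteratively:
  phi_{11} = rho(1)
  phi_{kk} = [rho(k) - sum_{j=1..k-1} phi_{k-1,j} rho(k-j)]
            / [1 - sum_{j=1..k-1} phi_{k-1,j} rho(j)],
  phi_{k,j} = phi_{k-1,j} - phi_{kk} phi_{k-1,k-j},  j = 1..k-1.
Step k = 1:
  phi_11 = rho(1) = -0.0165.
Step k = 2:
  phi_22 = [rho(2) - phi_11 rho(1)] / [1 - phi_11 rho(1)] = [-0.3438 - (-0.0165)(-0.0165)] / [1 - (-0.0165)(-0.0165)]
         = -0.34407225 / 0.99972775 = -0.344166.
  Update: phi_21 = phi_11 - phi_22 phi_11 = -0.0165 - (-0.344166)(-0.0165) = -0.022179.
Step k = 3:
  phi_33 = [rho(3) - phi_21 rho(2) - phi_22 rho(1)] / [1 - phi_21 rho(1) - phi_22 rho(2)]
    numerator   = -0.2987 - (-0.022179)(-0.3438) - (-0.344166)(-0.0165) = -0.31200379
    denominator = 1 - (-0.022179)(-0.0165) - (-0.344166)(-0.3438) = 0.8813098
  phi_33 = -0.31200379 / 0.8813098 = -0.354.
Therefore phi_{33} = -0.3540.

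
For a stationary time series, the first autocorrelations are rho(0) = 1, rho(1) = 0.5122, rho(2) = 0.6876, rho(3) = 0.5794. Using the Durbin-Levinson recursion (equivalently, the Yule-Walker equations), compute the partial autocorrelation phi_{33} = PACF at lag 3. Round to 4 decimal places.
\phi_{33} = 0.2740

The PACF at lag k is phi_{kk}, the last component of the solution
to the Yule-Walker system G_k phi = r_k where
  (G_k)_{ij} = rho(|i - j|), (r_k)_i = rho(i), i,j = 1..k.
Equivalently, Durbin-Levinson gives phi_{kk} iteratively:
  phi_{11} = rho(1)
  phi_{kk} = [rho(k) - sum_{j=1..k-1} phi_{k-1,j} rho(k-j)]
            / [1 - sum_{j=1..k-1} phi_{k-1,j} rho(j)],
  phi_{k,j} = phi_{k-1,j} - phi_{kk} phi_{k-1,k-j},  j = 1..k-1.
Step k = 1:
  phi_11 = rho(1) = 0.5122.
Step k = 2:
  phi_22 = [rho(2) - phi_11 rho(1)] / [1 - phi_11 rho(1)] = [0.6876 - (0.5122)(0.5122)] / [1 - (0.5122)(0.5122)]
         = 0.42525116 / 0.73765116 = 0.576494.
  Update: phi_21 = phi_11 - phi_22 phi_11 = 0.5122 - (0.576494)(0.5122) = 0.21692.
Step k = 3:
  phi_33 = [rho(3) - phi_21 rho(2) - phi_22 rho(1)] / [1 - phi_21 rho(1) - phi_22 rho(2)]
    numerator   = 0.5794 - (0.21692)(0.6876) - (0.576494)(0.5122) = 0.1349658
    denominator = 1 - (0.21692)(0.5122) - (0.576494)(0.6876) = 0.4924966
  phi_33 = 0.1349658 / 0.4924966 = 0.274.
Therefore phi_{33} = 0.2740.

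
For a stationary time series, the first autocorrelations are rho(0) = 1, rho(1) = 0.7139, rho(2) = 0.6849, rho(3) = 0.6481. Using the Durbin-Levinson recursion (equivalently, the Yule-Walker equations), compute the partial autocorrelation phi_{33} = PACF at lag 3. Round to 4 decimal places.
\phi_{33} = 0.1841

The PACF at lag k is phi_{kk}, the last component of the solution
to the Yule-Walker system G_k phi = r_k where
  (G_k)_{ij} = rho(|i - j|), (r_k)_i = rho(i), i,j = 1..k.
Equivalently, Durbin-Levinson gives phi_{kk} iteratively:
  phi_{11} = rho(1)
  phi_{kk} = [rho(k) - sum_{j=1..k-1} phi_{k-1,j} rho(k-j)]
            / [1 - sum_{j=1..k-1} phi_{k-1,j} rho(j)],
  phi_{k,j} = phi_{k-1,j} - phi_{kk} phi_{k-1,k-j},  j = 1..k-1.
Step k = 1:
  phi_11 = rho(1) = 0.7139.
Step k = 2:
  phi_22 = [rho(2) - phi_11 rho(1)] / [1 - phi_11 rho(1)] = [0.6849 - (0.7139)(0.7139)] / [1 - (0.7139)(0.7139)]
         = 0.17524679 / 0.49034679 = 0.357394.
  Update: phi_21 = phi_11 - phi_22 phi_11 = 0.7139 - (0.357394)(0.7139) = 0.458757.
Step k = 3:
  phi_33 = [rho(3) - phi_21 rho(2) - phi_22 rho(1)] / [1 - phi_21 rho(1) - phi_22 rho(2)]
    numerator   = 0.6481 - (0.458757)(0.6849) - (0.357394)(0.7139) = 0.07875425
    denominator = 1 - (0.458757)(0.7139) - (0.357394)(0.6849) = 0.42771471
  phi_33 = 0.07875425 / 0.42771471 = 0.1841.
Therefore phi_{33} = 0.1841.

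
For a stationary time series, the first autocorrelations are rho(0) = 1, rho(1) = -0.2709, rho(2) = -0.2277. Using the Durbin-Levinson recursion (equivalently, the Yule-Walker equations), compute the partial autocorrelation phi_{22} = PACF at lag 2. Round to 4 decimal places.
\phi_{22} = -0.3249

The PACF at lag k is phi_{kk}, the last component of the solution
to the Yule-Walker system G_k phi = r_k where
  (G_k)_{ij} = rho(|i - j|), (r_k)_i = rho(i), i,j = 1..k.
Equivalently, Durbin-Levinson gives phi_{kk} iteratively:
  phi_{11} = rho(1)
  phi_{kk} = [rho(k) - sum_{j=1..k-1} phi_{k-1,j} rho(k-j)]
            / [1 - sum_{j=1..k-1} phi_{k-1,j} rho(j)],
  phi_{k,j} = phi_{k-1,j} - phi_{kk} phi_{k-1,k-j},  j = 1..k-1.
Step k = 1:
  phi_11 = rho(1) = -0.2709.
Step k = 2:
  phi_22 = [rho(2) - phi_11 rho(1)] / [1 - phi_11 rho(1)] = [-0.2277 - (-0.2709)(-0.2709)] / [1 - (-0.2709)(-0.2709)]
         = -0.30108681 / 0.92661319 = -0.3249.
Therefore phi_{22} = -0.3249.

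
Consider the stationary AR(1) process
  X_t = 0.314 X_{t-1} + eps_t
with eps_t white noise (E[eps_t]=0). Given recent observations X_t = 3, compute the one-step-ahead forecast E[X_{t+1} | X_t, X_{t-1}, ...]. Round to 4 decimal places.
E[X_{t+1} \mid \mathcal F_t] = 0.9420

For an AR(p) model X_t = c + sum_i phi_i X_{t-i} + eps_t, the
one-step-ahead conditional mean is
  E[X_{t+1} | X_t, ...] = c + sum_i phi_i X_{t+1-i}.
Substitute known values:
  E[X_{t+1} | ...] = (0.314) * (3)
                   = 0.9420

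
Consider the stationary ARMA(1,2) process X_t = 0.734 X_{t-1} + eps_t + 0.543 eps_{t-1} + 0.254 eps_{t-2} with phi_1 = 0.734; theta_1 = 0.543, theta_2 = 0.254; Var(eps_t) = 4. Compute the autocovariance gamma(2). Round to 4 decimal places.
\gamma(2) = 15.8628

Multiply the model equation by X_{t-k} and take expectations. With theta_0 = psi_0 = 1 and psi_j the MA(infinity) weights, this gives
  gamma(k) - sum_i phi_i gamma(k-i) = c_k,
  c_k = sigma^2 * sum_{j=k..q} theta_j psi_{j-k}   (c_k = 0 for k > q),
using gamma(-m) = gamma(m).
psi-weights needed (psi_j = theta_j + sum_i phi_i psi_{j-i}):
  psi_1 = theta_1 + phi_1 = 0.543 + (0.734) = 1.277
  psi_2 = theta_2 + phi_1 psi_1 = 0.254 + (0.734)(1.277) = 1.191318
Right-hand sides:
  c_0 = sigma^2 (1 + theta_1 psi_1 + theta_2 psi_2) = 4 * (1 + (0.543)(1.277) + (0.254)(1.191318)) = 4 * 1.996006 = 7.984023
  c_1 = sigma^2 (theta_1 + theta_2 psi_1) = 4 * (0.543 + (0.254)(1.277)) = 3.469432
  c_2 = sigma^2 theta_2 = 4 * (0.254) = 1.016
Equations for k = 0 and k = 1 (AR order 1):
  gamma(0) = phi_1 gamma(1) + c_0
  gamma(1) = phi_1 gamma(0) + c_1
Substituting the second into the first: gamma(0) (1 - phi_1^2) = c_0 + phi_1 c_1, so
  gamma(0) = (c_0 + phi_1 c_1) / (1 - phi_1^2) = (7.984023 + (0.734)(3.469432)) / (1 - (0.734)^2) = 10.530586 / 0.461244 = 22.830836.
  gamma(1) = phi_1 gamma(0) + c_1 = (0.734)(22.830836) + (3.469432) = 20.227266.
For k = 2: gamma(2) = phi_1 gamma(1) + c_2
  = (0.734)(20.227266) + (1.016) = 15.862813.
Therefore gamma(2) = 15.8628 (to 4 decimal places).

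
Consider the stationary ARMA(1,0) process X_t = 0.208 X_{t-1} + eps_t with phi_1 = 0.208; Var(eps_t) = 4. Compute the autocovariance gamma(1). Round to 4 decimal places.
\gamma(1) = 0.8696

Multiply the model equation by X_{t-k} and take expectations. With theta_0 = psi_0 = 1 and psi_j the MA(infinity) weights, this gives
  gamma(k) - sum_i phi_i gamma(k-i) = c_k,
  c_k = sigma^2 * sum_{j=k..q} theta_j psi_{j-k}   (c_k = 0 for k > q),
using gamma(-m) = gamma(m).
Pure AR (q = 0): c_0 = sigma^2 = 4, c_k = 0 for k >= 1.
Equations for k = 0 and k = 1 (AR order 1):
  gamma(0) = phi_1 gamma(1) + c_0
  gamma(1) = phi_1 gamma(0) + c_1
Substituting the second into the first: gamma(0) (1 - phi_1^2) = c_0 + phi_1 c_1, so
  gamma(0) = c_0 / (1 - phi_1^2) = 4 / (1 - (0.208)^2) = 4 / 0.956736 = 4.180882.
  gamma(1) = phi_1 gamma(0) = (0.208)(4.180882) = 0.869623.
Therefore gamma(1) = 0.8696 (to 4 decimal places).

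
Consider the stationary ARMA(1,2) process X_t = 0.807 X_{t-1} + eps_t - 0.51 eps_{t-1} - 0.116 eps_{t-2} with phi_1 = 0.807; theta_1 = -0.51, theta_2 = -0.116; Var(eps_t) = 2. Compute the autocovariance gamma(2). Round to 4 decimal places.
\gamma(2) = 0.3638

Multiply the model equation by X_{t-k} and take expectations. With theta_0 = psi_0 = 1 and psi_j the MA(infinity) weights, this gives
  gamma(k) - sum_i phi_i gamma(k-i) = c_k,
  c_k = sigma^2 * sum_{j=k..q} theta_j psi_{j-k}   (c_k = 0 for k > q),
using gamma(-m) = gamma(m).
psi-weights needed (psi_j = theta_j + sum_i phi_i psi_{j-i}):
  psi_1 = theta_1 + phi_1 = -0.51 + (0.807) = 0.297
  psi_2 = theta_2 + phi_1 psi_1 = -0.116 + (0.807)(0.297) = 0.123679
Right-hand sides:
  c_0 = sigma^2 (1 + theta_1 psi_1 + theta_2 psi_2) = 2 * (1 + (-0.51)(0.297) + (-0.116)(0.123679)) = 2 * 0.834183 = 1.668366
  c_1 = sigma^2 (theta_1 + theta_2 psi_1) = 2 * (-0.51 + (-0.116)(0.297)) = -1.088904
  c_2 = sigma^2 theta_2 = 2 * (-0.116) = -0.232
Equations for k = 0 and k = 1 (AR order 1):
  gamma(0) = phi_1 gamma(1) + c_0
  gamma(1) = phi_1 gamma(0) + c_1
Substituting the second into the first: gamma(0) (1 - phi_1^2) = c_0 + phi_1 c_1, so
  gamma(0) = (c_0 + phi_1 c_1) / (1 - phi_1^2) = (1.668366 + (0.807)(-1.088904)) / (1 - (0.807)^2) = 0.789621 / 0.348751 = 2.26414.
  gamma(1) = phi_1 gamma(0) + c_1 = (0.807)(2.26414) + (-1.088904) = 0.738257.
For k = 2: gamma(2) = phi_1 gamma(1) + c_2
  = (0.807)(0.738257) + (-0.232) = 0.363773.
Therefore gamma(2) = 0.3638 (to 4 decimal places).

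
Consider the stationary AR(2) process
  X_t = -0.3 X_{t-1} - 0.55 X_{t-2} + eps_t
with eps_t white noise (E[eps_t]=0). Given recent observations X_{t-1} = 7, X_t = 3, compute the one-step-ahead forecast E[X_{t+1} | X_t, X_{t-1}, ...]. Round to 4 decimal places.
E[X_{t+1} \mid \mathcal F_t] = -4.7500

For an AR(p) model X_t = c + sum_i phi_i X_{t-i} + eps_t, the
one-step-ahead conditional mean is
  E[X_{t+1} | X_t, ...] = c + sum_i phi_i X_{t+1-i}.
Substitute known values:
  E[X_{t+1} | ...] = (-0.3) * (3) + (-0.55) * (7)
                   = -4.7500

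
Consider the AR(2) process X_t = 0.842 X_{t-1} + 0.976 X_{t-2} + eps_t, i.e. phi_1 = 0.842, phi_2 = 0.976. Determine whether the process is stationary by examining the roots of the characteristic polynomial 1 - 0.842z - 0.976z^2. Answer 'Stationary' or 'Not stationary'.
\text{Not stationary}

The AR(p) characteristic polynomial is P(z) = 1 - 0.842z - 0.976z^2.
Stationarity requires all roots to lie outside the unit circle, i.e. |z| > 1 for every root.
Set 1 + (-0.842) z + (-0.976) z^2 = 0, i.e. a z^2 + b z + c = 0 with a = -0.976, b = -0.842, c = 1.
Discriminant D = b^2 - 4ac = (-0.842)^2 - 4*(-0.976)*1 = 0.708964 - (-3.904) = 4.612964.
D >= 0, so the roots are real: z = (-b +/- sqrt(D)) / (2a) = (0.842 +/- 2.147781) / (-1.952).
  z_1 = (0.842 + 2.147781) / (-1.952) = -1.5317,   |z_1| = 1.5317.
  z_2 = (0.842 - 2.147781) / (-1.952) = 0.6689,   |z_2| = 0.6689.
Moduli of all roots: 1.5317, 0.6689.
All moduli strictly greater than 1? No.
Verdict: Not stationary.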